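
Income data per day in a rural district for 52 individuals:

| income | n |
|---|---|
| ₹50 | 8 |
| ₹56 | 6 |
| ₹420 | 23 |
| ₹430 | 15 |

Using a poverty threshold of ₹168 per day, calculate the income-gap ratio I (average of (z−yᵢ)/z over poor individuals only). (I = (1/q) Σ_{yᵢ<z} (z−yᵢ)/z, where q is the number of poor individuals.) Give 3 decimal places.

Incomes under z: 8×₹50, 6×₹56 (q = 14 of N = 52).
Shortfall ratios (z−y)/z: 0.7024 (×8), 0.6667 (×6); sum = 9.619048.
The income-gap ratio divides by q (the poor only): 9.619048 / 14 = 0.687.

0.687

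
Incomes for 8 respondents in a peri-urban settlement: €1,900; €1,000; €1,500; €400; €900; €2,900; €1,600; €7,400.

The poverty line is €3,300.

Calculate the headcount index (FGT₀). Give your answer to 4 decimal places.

0.8750

7 of the 8 respondents have income below €3,300.
H = 7/8 = 0.8750.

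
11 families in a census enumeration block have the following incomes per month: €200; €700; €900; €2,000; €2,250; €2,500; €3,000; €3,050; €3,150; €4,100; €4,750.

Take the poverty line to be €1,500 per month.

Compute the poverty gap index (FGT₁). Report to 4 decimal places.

Below z: €200, €700, €900 (q = 3 of N = 11).
Shortfall ratios: (1500−200)/1500 = 0.8667; (1500−700)/1500 = 0.5333; (1500−900)/1500 = 0.4000.
Σ = 1.800000. Dividing by the full population N = 11 gives P₁ = 0.1636.

0.1636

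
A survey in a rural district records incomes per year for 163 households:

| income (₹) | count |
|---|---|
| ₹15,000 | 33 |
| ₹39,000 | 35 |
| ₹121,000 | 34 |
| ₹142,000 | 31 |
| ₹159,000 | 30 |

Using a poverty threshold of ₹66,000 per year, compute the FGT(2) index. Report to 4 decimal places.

Incomes under z: 33×₹15,000, 35×₹39,000 (q = 68 of N = 163).
Normalized shortfalls: (66000−15000)/66000 = 0.7727 (×33); (66000−39000)/66000 = 0.4091 (×35).
Squared: 0.5971 (×33); 0.1674 (×35).
Sum = 25.561983; P₂ = 25.561983 / 163 = 0.1568.

0.1568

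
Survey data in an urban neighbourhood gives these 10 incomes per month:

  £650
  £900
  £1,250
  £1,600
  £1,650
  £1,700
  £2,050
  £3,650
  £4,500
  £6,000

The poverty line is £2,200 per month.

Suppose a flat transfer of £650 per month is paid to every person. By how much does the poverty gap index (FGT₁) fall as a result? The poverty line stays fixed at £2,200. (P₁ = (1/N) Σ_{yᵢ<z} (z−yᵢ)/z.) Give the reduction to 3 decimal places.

Before: below the line — £650, £900, £1,250, £1,600, £1,650, £1,700, £2,050; poverty gap index (FGT₁) = 0.25455.
After the £650 transfer: below the line — £1,300, £1,550, £1,900; poverty gap index (FGT₁) = 0.08409.
Reduction = 0.25455 − 0.08409 = 0.170.

0.170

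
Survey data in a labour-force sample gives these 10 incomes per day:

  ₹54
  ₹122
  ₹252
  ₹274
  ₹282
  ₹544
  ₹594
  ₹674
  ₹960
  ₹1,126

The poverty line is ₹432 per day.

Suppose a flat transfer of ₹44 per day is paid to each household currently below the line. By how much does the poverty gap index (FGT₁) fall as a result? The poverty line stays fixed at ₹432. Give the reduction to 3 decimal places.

Before: below the line — ₹54, ₹122, ₹252, ₹274, ₹282; poverty gap index (FGT₁) = 0.27222.
After the ₹44 transfer: below the line — ₹98, ₹166, ₹296, ₹318, ₹326; poverty gap index (FGT₁) = 0.22130.
Reduction = 0.27222 − 0.22130 = 0.051.

0.051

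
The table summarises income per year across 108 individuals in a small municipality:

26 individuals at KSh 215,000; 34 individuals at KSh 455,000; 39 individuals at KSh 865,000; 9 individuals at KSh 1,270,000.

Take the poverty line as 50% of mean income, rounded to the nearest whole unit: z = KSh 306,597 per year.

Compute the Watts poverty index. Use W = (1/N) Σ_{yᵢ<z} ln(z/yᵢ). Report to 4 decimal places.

0.0854

Below the line: 26×KSh 215,000 (q = 26 of N = 108).
ln(z/y) terms: ln(306597/215000) = 0.3549 (×26).
W = 9.227300 / 108 = 0.0854.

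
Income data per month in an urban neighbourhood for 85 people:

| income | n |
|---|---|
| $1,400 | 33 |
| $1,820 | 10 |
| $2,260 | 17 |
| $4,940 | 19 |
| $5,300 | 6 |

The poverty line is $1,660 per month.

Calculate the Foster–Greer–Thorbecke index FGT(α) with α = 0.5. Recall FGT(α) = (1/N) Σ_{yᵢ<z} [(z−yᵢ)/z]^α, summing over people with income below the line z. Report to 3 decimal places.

Incomes under z: 33×$1,400 (q = 33 of N = 85).
Normalized shortfalls: (1660−1400)/1660 = 0.1566 (×33).
Raised to α = 0.5: 0.39576 (×33).
Sum = 13.060102; FGT(0.5) = 13.060102 / 85 = 0.154.

0.154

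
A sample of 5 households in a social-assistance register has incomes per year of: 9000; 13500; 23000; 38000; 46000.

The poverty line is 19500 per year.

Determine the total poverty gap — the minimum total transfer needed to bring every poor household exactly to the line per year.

Below z: 9000, 13500 (q = 2 of N = 5).
Individual gaps: 19500−9000 = 10500; 19500−13500 = 6000.
Aggregate gap = 16500.

16500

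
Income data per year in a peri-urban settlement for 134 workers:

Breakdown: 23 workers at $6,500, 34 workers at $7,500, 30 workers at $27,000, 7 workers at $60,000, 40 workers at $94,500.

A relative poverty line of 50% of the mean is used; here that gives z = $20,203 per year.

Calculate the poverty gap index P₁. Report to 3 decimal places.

Below the line: 23×$6,500, 34×$7,500 (q = 57 of N = 134).
Gap ratios (z−y)/z: (20203−6500)/20203 = 0.6783 (×23); (20203−7500)/20203 = 0.6288 (×34).
Σ = 36.978221. Dividing by the full population N = 134 gives P₁ = 0.276.

0.276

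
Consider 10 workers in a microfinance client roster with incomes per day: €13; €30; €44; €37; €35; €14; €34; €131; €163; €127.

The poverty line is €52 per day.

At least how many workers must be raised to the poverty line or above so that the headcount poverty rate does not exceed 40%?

Currently q = 7 of N = 10 are below the line (H = 0.700).
A headcount ratio of at most 40% allows at most ⌊0.40 × 10⌋ = 4 poor workers.
So at least 7 − 4 = 3 must be lifted.

3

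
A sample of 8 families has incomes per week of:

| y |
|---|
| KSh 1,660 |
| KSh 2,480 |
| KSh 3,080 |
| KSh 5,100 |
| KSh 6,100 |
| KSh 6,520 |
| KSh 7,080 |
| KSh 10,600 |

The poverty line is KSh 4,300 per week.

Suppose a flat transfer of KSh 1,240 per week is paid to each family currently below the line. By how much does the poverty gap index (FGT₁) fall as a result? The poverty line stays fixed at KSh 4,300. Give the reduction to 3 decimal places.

Before: below the line — KSh 1,660, KSh 2,480, KSh 3,080; poverty gap index (FGT₁) = 0.16512.
After the KSh 1,240 transfer: below the line — KSh 2,900, KSh 3,720; poverty gap index (FGT₁) = 0.05756.
Reduction = 0.16512 − 0.05756 = 0.108.

0.108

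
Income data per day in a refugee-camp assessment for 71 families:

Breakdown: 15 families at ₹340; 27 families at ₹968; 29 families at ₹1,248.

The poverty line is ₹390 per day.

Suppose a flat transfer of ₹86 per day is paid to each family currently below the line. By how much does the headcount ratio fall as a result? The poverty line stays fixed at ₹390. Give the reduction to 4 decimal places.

Before: below the line — 15×₹340; headcount ratio = 0.211268.
After the ₹86 transfer: below the line — none; headcount ratio = 0.000000.
Reduction = 0.211268 − 0.000000 = 0.2113.

0.2113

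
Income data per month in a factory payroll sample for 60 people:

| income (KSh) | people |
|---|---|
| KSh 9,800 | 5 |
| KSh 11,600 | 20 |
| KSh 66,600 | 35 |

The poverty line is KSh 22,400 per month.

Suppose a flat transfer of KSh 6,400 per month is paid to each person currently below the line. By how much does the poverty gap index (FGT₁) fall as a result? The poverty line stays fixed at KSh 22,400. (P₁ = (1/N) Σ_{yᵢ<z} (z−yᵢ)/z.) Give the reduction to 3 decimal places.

0.119

Before: below the line — 5×KSh 9,800, 20×KSh 11,600; poverty gap index (FGT₁) = 0.20759.
After the KSh 6,400 transfer: below the line — 5×KSh 16,200, 20×KSh 18,000; poverty gap index (FGT₁) = 0.08854.
Reduction = 0.20759 − 0.08854 = 0.119.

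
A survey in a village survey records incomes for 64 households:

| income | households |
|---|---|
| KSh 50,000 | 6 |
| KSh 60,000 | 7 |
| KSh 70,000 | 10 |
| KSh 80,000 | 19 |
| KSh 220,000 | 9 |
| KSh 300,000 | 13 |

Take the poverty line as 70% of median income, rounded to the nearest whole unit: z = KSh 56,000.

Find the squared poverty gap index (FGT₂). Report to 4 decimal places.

0.0011

Below the line: 6×KSh 50,000 (q = 6 of N = 64).
Gap ratios (z−y)/z: (56000−50000)/56000 = 0.1071 (×6).
Squared: 0.0115 (×6).
Sum = 0.068878; P₂ = 0.068878 / 64 = 0.0011.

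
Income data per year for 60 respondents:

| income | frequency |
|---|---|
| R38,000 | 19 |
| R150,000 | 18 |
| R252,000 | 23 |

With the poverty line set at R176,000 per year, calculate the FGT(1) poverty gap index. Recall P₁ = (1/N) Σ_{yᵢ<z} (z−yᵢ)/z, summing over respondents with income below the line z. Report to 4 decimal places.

Below z: 19×R38,000, 18×R150,000 (q = 37 of N = 60).
Shortfall ratios: (176000−38000)/176000 = 0.7841 (×19); (176000−150000)/176000 = 0.1477 (×18).
Sum of shortfalls = 17.556818; P₁ averages over all N: 17.556818 / 60 = 0.2926.

0.2926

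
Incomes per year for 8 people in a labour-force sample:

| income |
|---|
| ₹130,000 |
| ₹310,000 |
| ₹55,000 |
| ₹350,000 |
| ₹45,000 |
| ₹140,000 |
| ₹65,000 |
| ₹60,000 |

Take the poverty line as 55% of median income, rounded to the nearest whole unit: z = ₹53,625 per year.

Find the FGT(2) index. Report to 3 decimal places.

0.003

Below z: ₹45,000 (q = 1 of N = 8).
Gap ratios (z−y)/z: (53625−45000)/53625 = 0.1608.
Squared: 0.0259.
Sum = 0.025869; P₂ = 0.025869 / 8 = 0.003.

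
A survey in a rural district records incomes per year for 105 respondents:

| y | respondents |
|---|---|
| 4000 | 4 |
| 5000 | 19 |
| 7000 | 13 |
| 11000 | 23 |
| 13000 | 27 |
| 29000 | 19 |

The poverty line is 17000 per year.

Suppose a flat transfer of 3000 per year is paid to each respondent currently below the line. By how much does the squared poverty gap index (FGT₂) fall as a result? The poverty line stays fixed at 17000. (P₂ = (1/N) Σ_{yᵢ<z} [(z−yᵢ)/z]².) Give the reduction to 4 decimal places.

Before: below the line — 4×4000, 19×5000, 13×7000, 23×11000, 27×13000; squared poverty gap index (FGT₂) = 0.196803.
After the 3000 transfer: below the line — 4×7000, 19×8000, 13×10000, 23×14000, 27×16000; squared poverty gap index (FGT₂) = 0.092602.
Reduction = 0.196803 − 0.092602 = 0.1042.

0.1042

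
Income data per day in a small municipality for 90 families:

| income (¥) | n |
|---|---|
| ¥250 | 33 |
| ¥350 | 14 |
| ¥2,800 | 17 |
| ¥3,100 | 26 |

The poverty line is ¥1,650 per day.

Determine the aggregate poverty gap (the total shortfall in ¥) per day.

Incomes under z: 33×¥250, 14×¥350 (q = 47 of N = 90).
Individual gaps: 33×(1650−250) = 46200; 14×(1650−350) = 18200.
Aggregate gap = ¥64,400.

¥64,400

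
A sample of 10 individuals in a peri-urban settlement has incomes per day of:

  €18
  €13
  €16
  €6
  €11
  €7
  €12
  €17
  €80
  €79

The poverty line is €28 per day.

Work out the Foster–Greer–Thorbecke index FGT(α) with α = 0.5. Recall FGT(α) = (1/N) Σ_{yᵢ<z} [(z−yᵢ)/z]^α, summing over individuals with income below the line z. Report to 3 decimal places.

Below z: €6, €7, €11, €12, €13, €16, €17, €18 (q = 8 of N = 10).
Relative gaps: (28−6)/28 = 0.7857; (28−7)/28 = 0.7500; (28−11)/28 = 0.6071; (28−12)/28 = 0.5714; (28−13)/28 = 0.5357; (28−16)/28 = 0.4286; (28−17)/28 = 0.3929; (28−18)/28 = 0.3571.
Raised to α = 0.5: 0.88641; 0.86603; 0.77919; 0.75593; 0.73193; 0.65465; 0.62678; 0.59761.
Sum = 5.898530; FGT(0.5) = 5.898530 / 10 = 0.590.

0.590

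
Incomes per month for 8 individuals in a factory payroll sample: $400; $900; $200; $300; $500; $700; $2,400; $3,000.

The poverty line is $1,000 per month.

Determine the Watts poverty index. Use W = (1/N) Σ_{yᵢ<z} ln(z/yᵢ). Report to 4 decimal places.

0.6106

Poor units: $200, $300, $400, $500, $700, $900 (q = 6 of N = 8).
ln(z/y) terms: ln(1000/200) = 1.6094; ln(1000/300) = 1.2040; ln(1000/400) = 0.9163; ln(1000/500) = 0.6931; ln(1000/700) = 0.3567; ln(1000/900) = 0.1054.
W = 4.884884 / 8 = 0.6106.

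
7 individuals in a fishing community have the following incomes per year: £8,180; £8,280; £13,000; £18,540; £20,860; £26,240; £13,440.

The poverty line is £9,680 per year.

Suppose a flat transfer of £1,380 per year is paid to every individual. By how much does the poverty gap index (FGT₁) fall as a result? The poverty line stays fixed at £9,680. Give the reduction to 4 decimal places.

0.0407

Before: below the line — £8,180, £8,280; poverty gap index (FGT₁) = 0.042798.
After the £1,380 transfer: below the line — £9,560, £9,660; poverty gap index (FGT₁) = 0.002066.
Reduction = 0.042798 − 0.002066 = 0.0407.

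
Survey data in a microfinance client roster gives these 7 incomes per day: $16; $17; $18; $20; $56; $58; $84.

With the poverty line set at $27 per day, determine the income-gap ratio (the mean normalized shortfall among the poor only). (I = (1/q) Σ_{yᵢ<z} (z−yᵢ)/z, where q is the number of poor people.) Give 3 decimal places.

Below the line: $16, $17, $18, $20 (q = 4 of N = 7).
Relative gaps: 0.4074, 0.3704, 0.3333, 0.2593; sum = 1.370370.
I averages over the q = 4 poor units only: 1.370370 / 4 = 0.343.

0.343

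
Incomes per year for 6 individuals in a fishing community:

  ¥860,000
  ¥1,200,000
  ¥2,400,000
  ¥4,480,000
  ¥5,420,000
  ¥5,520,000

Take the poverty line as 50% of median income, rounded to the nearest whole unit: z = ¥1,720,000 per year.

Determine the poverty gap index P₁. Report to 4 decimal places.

Below z: ¥860,000, ¥1,200,000 (q = 2 of N = 6).
Shortfall ratios: (1720000−860000)/1720000 = 0.5000; (1720000−1200000)/1720000 = 0.3023.
Sum of shortfalls = 0.802326; P₁ averages over all N: 0.802326 / 6 = 0.1337.

0.1337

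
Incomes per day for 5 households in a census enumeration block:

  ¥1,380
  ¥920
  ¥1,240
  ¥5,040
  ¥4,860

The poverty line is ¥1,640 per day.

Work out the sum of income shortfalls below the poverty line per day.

¥1,380

Below z: ¥920, ¥1,240, ¥1,380 (q = 3 of N = 5).
Individual gaps: 1640−920 = 720; 1640−1240 = 400; 1640−1380 = 260.
Aggregate gap = ¥1,380.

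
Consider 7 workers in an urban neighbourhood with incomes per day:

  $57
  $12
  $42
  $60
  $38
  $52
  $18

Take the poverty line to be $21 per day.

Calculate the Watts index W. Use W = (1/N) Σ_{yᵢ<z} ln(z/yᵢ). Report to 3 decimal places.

Below z: $12, $18 (q = 2 of N = 7).
Log gaps: ln(21/12) = 0.5596; ln(21/18) = 0.1542.
W = 0.713766 / 7 = 0.102.

0.102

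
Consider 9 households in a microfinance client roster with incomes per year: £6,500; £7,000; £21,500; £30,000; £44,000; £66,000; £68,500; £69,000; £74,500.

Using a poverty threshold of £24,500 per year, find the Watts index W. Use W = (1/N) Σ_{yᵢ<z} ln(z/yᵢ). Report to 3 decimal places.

0.301

Below the line: £6,500, £7,000, £21,500 (q = 3 of N = 9).
ln(z/y) terms: ln(24500/6500) = 1.3269; ln(24500/7000) = 1.2528; ln(24500/21500) = 0.1306.
W = 2.710254 / 9 = 0.301.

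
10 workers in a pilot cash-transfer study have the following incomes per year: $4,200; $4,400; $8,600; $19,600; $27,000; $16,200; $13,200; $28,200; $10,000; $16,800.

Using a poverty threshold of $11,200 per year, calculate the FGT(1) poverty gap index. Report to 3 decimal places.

Incomes under z: $4,200, $4,400, $8,600, $10,000 (q = 4 of N = 10).
Relative gaps: (11200−4200)/11200 = 0.6250; (11200−4400)/11200 = 0.6071; (11200−8600)/11200 = 0.2321; (11200−10000)/11200 = 0.1071.
Σ = 1.571429. Dividing by the full population N = 10 gives P₁ = 0.157.

0.157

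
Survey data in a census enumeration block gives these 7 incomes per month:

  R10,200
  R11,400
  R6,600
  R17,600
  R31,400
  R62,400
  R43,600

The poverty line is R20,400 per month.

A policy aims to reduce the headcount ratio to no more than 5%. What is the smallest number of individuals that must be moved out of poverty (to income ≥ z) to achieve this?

Currently q = 4 of N = 7 are below the line (H = 0.571).
A headcount ratio of at most 5% allows at most ⌊0.05 × 7⌋ = 0 poor individuals.
So at least 4 − 0 = 4 must be lifted.

4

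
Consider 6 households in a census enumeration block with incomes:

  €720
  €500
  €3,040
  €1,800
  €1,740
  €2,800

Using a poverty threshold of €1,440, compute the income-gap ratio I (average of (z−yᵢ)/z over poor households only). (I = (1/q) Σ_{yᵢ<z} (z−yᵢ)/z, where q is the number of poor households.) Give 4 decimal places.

Below z: €500, €720 (q = 2 of N = 6).
Relative gaps: 0.6528, 0.5000; sum = 1.152778.
I averages over the q = 2 poor units only: 1.152778 / 2 = 0.5764.

0.5764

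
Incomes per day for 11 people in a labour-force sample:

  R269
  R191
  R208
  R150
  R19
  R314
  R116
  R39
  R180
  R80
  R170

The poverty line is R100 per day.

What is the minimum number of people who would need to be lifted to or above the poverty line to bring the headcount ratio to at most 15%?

3 of the 11 people are poor, so H = 3/11 = 0.273.
A headcount ratio of at most 15% allows at most ⌊0.15 × 11⌋ = 1 poor people.
So at least 3 − 1 = 2 must be lifted.

2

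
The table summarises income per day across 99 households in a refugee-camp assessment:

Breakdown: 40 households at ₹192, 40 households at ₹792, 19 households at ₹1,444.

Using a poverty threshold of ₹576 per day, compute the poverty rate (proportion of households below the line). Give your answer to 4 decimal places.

40 of the 99 households have income below ₹576.
H = 40/99 = 0.4040.

0.4040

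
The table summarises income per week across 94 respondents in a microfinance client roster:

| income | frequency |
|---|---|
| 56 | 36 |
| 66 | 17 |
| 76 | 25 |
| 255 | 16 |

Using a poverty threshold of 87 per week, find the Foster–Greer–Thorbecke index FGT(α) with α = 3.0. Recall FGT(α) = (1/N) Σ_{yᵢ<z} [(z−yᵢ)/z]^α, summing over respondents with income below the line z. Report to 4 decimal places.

Incomes under z: 36×56, 17×66, 25×76 (q = 78 of N = 94).
Shortfall ratios: (87−56)/87 = 0.3563 (×36); (87−66)/87 = 0.2414 (×17); (87−76)/87 = 0.1264 (×25).
Raised to α = 3.0: 0.04524 (×36); 0.01406 (×17); 0.00202 (×25).
Sum = 1.918272; FGT(3.0) = 1.918272 / 94 = 0.0204.

0.0204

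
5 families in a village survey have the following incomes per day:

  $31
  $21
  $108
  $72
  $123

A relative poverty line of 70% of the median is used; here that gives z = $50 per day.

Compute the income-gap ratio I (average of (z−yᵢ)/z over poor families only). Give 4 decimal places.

Incomes under z: $21, $31 (q = 2 of N = 5).
Shortfall ratios (z−y)/z: 0.5800, 0.3800; sum = 0.960000.
I averages over the q = 2 poor units only: 0.960000 / 2 = 0.4800.

0.4800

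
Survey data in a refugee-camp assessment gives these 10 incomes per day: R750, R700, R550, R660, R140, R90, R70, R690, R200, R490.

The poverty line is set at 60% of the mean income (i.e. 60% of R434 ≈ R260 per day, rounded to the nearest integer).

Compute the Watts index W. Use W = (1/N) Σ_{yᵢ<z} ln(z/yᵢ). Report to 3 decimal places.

0.325

Poor units: R70, R90, R140, R200 (q = 4 of N = 10).
Log gaps: ln(260/70) = 1.3122; ln(260/90) = 1.0609; ln(260/140) = 0.6190; ln(260/200) = 0.2624.
W = 3.254462 / 10 = 0.325.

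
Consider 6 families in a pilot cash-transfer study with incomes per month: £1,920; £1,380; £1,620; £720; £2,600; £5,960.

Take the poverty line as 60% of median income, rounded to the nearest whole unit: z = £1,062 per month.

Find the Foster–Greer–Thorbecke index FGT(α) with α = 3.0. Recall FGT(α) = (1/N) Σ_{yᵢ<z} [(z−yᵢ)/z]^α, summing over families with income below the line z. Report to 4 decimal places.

Below the line: £720 (q = 1 of N = 6).
Gap ratios (z−y)/z: (1062−720)/1062 = 0.3220.
Raised to α = 3.0: 0.03340.
Sum = 0.033397; FGT(3.0) = 0.033397 / 6 = 0.0056.

0.0056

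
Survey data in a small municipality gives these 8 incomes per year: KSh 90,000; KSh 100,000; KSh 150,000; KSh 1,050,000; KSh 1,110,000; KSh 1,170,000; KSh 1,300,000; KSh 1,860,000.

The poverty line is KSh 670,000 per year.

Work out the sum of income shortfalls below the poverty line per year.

KSh 1,670,000

Incomes under z: KSh 90,000, KSh 100,000, KSh 150,000 (q = 3 of N = 8).
Individual gaps: 670000−90000 = 580000; 670000−100000 = 570000; 670000−150000 = 520000.
Aggregate gap = KSh 1,670,000.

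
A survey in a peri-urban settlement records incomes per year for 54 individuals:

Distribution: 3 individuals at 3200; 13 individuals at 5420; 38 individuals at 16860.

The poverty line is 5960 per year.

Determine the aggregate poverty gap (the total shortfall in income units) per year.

Incomes under z: 3×3200, 13×5420 (q = 16 of N = 54).
Individual gaps: 3×(5960−3200) = 8280; 13×(5960−5420) = 7020.
Aggregate gap = 15300.

15300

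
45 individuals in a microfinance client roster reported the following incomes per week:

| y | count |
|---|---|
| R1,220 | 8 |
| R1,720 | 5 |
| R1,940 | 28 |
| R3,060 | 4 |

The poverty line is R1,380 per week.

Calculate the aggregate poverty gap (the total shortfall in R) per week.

R1,280

Below z: 8×R1,220 (q = 8 of N = 45).
Individual gaps: 8×(1380−1220) = 1280.
Aggregate gap = R1,280.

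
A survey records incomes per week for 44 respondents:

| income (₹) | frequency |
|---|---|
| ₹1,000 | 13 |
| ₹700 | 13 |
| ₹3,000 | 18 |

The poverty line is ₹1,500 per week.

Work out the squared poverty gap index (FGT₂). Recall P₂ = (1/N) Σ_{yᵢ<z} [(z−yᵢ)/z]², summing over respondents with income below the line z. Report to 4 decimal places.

Poor units: 13×₹700, 13×₹1,000 (q = 26 of N = 44).
Normalized shortfalls: (1500−700)/1500 = 0.5333 (×13); (1500−1000)/1500 = 0.3333 (×13).
Squared: 0.2844 (×13); 0.1111 (×13).
Sum = 5.142222; P₂ = 5.142222 / 44 = 0.1169.

0.1169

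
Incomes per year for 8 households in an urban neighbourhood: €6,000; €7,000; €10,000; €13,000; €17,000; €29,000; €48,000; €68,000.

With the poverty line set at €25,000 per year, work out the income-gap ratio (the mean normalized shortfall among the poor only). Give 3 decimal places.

0.576

Poor units: €6,000, €7,000, €10,000, €13,000, €17,000 (q = 5 of N = 8).
Shortfall ratios (z−y)/z: 0.7600, 0.7200, 0.6000, 0.4800, 0.3200; sum = 2.880000.
I averages over the q = 5 poor units only: 2.880000 / 5 = 0.576.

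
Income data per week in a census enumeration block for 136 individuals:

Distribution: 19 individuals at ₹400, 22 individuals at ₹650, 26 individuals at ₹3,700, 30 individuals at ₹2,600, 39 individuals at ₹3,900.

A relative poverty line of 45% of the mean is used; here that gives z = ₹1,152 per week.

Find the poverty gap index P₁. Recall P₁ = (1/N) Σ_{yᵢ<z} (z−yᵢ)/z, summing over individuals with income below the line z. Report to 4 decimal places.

Poor units: 19×₹400, 22×₹650 (q = 41 of N = 136).
Shortfall ratios: (1152−400)/1152 = 0.6528 (×19); (1152−650)/1152 = 0.4358 (×22).
Σ = 21.989583. Dividing by the full population N = 136 gives P₁ = 0.1617.

0.1617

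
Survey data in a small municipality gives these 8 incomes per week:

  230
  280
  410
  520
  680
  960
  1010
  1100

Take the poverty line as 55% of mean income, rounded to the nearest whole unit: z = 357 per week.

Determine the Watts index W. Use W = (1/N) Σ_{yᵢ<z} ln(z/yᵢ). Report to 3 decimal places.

Below z: 230, 280 (q = 2 of N = 8).
Log gaps: ln(357/230) = 0.4397; ln(357/280) = 0.2429.
W = 0.682603 / 8 = 0.085.

0.085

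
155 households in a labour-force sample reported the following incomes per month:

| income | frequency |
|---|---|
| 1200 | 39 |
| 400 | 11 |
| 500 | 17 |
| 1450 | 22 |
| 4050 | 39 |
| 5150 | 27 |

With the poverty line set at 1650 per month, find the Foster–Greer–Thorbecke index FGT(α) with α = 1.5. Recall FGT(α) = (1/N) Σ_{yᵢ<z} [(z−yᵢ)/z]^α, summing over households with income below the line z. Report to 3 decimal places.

0.152

Below z: 11×400, 17×500, 39×1200, 22×1450 (q = 89 of N = 155).
Normalized shortfalls: (1650−400)/1650 = 0.7576 (×11); (1650−500)/1650 = 0.6970 (×17); (1650−1200)/1650 = 0.2727 (×39); (1650−1450)/1650 = 0.1212 (×22).
Raised to α = 1.5: 0.65939 (×11); 0.58186 (×17); 0.14243 (×39); 0.04220 (×22).
Sum = 23.627983; FGT(1.5) = 23.627983 / 155 = 0.152.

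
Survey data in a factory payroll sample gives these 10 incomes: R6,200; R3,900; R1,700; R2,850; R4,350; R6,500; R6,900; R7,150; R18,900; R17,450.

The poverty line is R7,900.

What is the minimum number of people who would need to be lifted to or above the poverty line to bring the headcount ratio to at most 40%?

4

8 of the 10 people are poor, so H = 8/10 = 0.800.
A headcount ratio of at most 40% allows at most ⌊0.40 × 10⌋ = 4 poor people.
So at least 8 − 4 = 4 must be lifted.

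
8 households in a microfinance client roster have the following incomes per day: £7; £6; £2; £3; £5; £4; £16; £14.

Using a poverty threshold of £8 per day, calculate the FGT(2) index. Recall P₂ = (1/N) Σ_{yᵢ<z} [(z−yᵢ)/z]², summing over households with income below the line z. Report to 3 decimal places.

0.178

Below z: £2, £3, £4, £5, £6, £7 (q = 6 of N = 8).
Shortfall ratios: (8−2)/8 = 0.7500; (8−3)/8 = 0.6250; (8−4)/8 = 0.5000; (8−5)/8 = 0.3750; (8−6)/8 = 0.2500; (8−7)/8 = 0.1250.
Squared: 0.5625; 0.3906; 0.2500; 0.1406; 0.0625; 0.0156.
Sum = 1.421875; P₂ = 1.421875 / 8 = 0.178.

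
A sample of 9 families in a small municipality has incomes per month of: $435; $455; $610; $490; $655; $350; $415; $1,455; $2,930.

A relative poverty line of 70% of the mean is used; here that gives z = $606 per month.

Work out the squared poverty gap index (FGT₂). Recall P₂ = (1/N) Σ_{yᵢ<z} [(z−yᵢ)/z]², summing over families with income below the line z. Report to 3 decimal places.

0.051

Below z: $350, $415, $435, $455, $490 (q = 5 of N = 9).
Gap ratios (z−y)/z: (606−350)/606 = 0.4224; (606−415)/606 = 0.3152; (606−435)/606 = 0.2822; (606−455)/606 = 0.2492; (606−490)/606 = 0.1914.
Squared: 0.1785; 0.0993; 0.0796; 0.0621; 0.0366.
Sum = 0.456151; P₂ = 0.456151 / 9 = 0.051.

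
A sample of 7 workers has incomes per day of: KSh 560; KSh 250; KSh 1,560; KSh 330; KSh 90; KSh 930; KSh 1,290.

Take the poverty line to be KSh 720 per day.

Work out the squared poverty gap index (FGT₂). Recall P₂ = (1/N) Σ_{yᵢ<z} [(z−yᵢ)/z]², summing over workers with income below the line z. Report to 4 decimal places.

Below the line: KSh 90, KSh 250, KSh 330, KSh 560 (q = 4 of N = 7).
Normalized shortfalls: (720−90)/720 = 0.8750; (720−250)/720 = 0.6528; (720−330)/720 = 0.5417; (720−560)/720 = 0.2222.
Squared: 0.7656; 0.4261; 0.2934; 0.0494.
Sum = 1.534529; P₂ = 1.534529 / 7 = 0.2192.

0.2192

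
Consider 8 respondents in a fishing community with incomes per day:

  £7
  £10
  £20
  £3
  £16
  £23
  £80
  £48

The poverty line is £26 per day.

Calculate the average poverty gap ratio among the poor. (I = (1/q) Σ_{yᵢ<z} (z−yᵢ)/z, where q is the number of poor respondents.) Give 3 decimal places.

Incomes under z: £3, £7, £10, £16, £20, £23 (q = 6 of N = 8).
Relative gaps: 0.8846, 0.7308, 0.6154, 0.3846, 0.2308, 0.1154; sum = 2.961538.
I averages over the q = 6 poor units only: 2.961538 / 6 = 0.494.

0.494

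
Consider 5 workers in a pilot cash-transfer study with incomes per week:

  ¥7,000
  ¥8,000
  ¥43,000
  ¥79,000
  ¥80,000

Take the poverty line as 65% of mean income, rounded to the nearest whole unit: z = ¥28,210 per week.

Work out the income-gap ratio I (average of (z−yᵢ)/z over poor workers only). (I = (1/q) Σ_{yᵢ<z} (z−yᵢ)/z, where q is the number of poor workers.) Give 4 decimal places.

Below the line: ¥7,000, ¥8,000 (q = 2 of N = 5).
Shortfall ratios (z−y)/z: 0.7519, 0.7164; sum = 1.468274.
I averages over the q = 2 poor units only: 1.468274 / 2 = 0.7341.

0.7341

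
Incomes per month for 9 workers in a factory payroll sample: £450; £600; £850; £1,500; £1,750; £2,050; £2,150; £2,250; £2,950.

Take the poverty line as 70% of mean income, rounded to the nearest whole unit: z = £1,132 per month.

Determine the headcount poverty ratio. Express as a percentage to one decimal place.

3 of the 9 workers have income below £1,132.
H = 3/9 = 33.3%.

33.3%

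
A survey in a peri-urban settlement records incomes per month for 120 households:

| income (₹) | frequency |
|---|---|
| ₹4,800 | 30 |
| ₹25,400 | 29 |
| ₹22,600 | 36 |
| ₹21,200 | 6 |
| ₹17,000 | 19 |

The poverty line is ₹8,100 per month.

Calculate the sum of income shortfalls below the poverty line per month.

₹99,000

Incomes under z: 30×₹4,800 (q = 30 of N = 120).
Individual gaps: 30×(8100−4800) = 99000.
Aggregate gap = ₹99,000.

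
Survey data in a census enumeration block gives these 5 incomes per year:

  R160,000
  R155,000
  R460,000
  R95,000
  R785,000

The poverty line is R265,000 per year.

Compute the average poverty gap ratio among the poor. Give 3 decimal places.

0.484

Below z: R95,000, R155,000, R160,000 (q = 3 of N = 5).
Relative gaps: 0.6415, 0.4151, 0.3962; sum = 1.452830.
I averages over the q = 3 poor units only: 1.452830 / 3 = 0.484.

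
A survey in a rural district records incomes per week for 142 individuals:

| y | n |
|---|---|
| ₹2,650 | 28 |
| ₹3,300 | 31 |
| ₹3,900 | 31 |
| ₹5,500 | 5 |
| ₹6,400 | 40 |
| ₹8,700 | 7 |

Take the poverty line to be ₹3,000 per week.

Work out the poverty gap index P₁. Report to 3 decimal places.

Below the line: 28×₹2,650 (q = 28 of N = 142).
Shortfall ratios: (3000−2650)/3000 = 0.1167 (×28).
Sum of shortfalls = 3.266667; P₁ averages over all N: 3.266667 / 142 = 0.023.

0.023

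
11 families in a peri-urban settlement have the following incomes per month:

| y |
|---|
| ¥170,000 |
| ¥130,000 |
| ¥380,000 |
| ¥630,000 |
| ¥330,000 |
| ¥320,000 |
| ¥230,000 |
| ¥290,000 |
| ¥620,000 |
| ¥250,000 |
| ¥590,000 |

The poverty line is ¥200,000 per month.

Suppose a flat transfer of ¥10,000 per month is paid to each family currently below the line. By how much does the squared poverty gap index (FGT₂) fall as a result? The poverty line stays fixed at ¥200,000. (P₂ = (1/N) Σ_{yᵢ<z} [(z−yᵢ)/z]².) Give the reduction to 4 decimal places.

Before: below the line — ¥130,000, ¥170,000; squared poverty gap index (FGT₂) = 0.013182.
After the ¥10,000 transfer: below the line — ¥140,000, ¥180,000; squared poverty gap index (FGT₂) = 0.009091.
Reduction = 0.013182 − 0.009091 = 0.0041.

0.0041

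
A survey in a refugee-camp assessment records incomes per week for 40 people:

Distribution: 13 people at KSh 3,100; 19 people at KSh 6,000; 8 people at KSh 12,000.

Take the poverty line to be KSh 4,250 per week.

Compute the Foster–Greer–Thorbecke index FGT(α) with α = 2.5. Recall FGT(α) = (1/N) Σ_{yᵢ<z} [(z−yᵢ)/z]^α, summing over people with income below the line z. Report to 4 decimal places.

Below the line: 13×KSh 3,100 (q = 13 of N = 40).
Relative gaps: (4250−3100)/4250 = 0.2706 (×13).
Raised to α = 2.5: 0.03809 (×13).
Sum = 0.495126; FGT(2.5) = 0.495126 / 40 = 0.0124.

0.0124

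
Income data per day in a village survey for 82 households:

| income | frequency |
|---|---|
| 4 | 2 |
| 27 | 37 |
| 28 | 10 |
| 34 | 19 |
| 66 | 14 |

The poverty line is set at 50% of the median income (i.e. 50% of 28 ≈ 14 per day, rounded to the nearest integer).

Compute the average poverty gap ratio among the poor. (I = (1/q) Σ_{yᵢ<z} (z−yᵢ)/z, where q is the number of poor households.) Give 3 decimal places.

0.714

Below z: 2×4 (q = 2 of N = 82).
Shortfall ratios (z−y)/z: 0.7143 (×2); sum = 1.428571.
The income-gap ratio divides by q (the poor only): 1.428571 / 2 = 0.714.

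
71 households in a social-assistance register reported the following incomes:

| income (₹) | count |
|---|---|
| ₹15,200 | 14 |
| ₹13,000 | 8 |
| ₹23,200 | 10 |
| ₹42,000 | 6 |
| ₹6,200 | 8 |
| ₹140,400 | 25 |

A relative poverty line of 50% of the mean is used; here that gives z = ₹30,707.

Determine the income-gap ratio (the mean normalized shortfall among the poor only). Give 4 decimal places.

Below z: 8×₹6,200, 8×₹13,000, 14×₹15,200, 10×₹23,200 (q = 40 of N = 71).
Relative gaps: 0.7981 (×8), 0.5766 (×8), 0.5050 (×14), 0.2445 (×10); sum = 20.512587.
The income-gap ratio divides by q (the poor only): 20.512587 / 40 = 0.5128.

0.5128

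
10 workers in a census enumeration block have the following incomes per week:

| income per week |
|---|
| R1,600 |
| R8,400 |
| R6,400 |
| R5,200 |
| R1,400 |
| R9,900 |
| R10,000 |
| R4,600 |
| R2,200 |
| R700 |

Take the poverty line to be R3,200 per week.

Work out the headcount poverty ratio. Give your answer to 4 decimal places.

4 of the 10 workers have income below R3,200.
H = 4/10 = 0.4000.

0.4000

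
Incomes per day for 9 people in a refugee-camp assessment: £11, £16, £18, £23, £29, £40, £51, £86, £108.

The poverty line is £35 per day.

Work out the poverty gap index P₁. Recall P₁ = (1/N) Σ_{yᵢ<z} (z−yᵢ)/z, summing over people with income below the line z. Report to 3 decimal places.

0.248

Poor units: £11, £16, £18, £23, £29 (q = 5 of N = 9).
Gap ratios (z−y)/z: (35−11)/35 = 0.6857; (35−16)/35 = 0.5429; (35−18)/35 = 0.4857; (35−23)/35 = 0.3429; (35−29)/35 = 0.1714.
Sum of shortfalls = 2.228571; P₁ averages over all N: 2.228571 / 9 = 0.248.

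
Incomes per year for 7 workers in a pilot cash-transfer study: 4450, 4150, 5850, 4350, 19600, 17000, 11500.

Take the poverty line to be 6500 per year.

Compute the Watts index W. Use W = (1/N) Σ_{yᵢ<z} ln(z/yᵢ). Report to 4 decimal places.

Incomes under z: 4150, 4350, 4450, 5850 (q = 4 of N = 7).
Log gaps: ln(6500/4150) = 0.4487; ln(6500/4350) = 0.4016; ln(6500/4450) = 0.3789; ln(6500/5850) = 0.1054.
W = 1.334579 / 7 = 0.1907.

0.1907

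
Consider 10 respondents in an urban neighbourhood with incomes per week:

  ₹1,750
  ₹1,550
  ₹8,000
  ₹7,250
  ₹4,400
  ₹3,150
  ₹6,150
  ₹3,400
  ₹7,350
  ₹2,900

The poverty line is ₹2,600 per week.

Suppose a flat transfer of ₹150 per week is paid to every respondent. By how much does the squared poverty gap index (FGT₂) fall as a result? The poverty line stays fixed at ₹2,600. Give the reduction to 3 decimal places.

0.008

Before: below the line — ₹1,550, ₹1,750; squared poverty gap index (FGT₂) = 0.02700.
After the ₹150 transfer: below the line — ₹1,700, ₹1,900; squared poverty gap index (FGT₂) = 0.01923.
Reduction = 0.02700 − 0.01923 = 0.008.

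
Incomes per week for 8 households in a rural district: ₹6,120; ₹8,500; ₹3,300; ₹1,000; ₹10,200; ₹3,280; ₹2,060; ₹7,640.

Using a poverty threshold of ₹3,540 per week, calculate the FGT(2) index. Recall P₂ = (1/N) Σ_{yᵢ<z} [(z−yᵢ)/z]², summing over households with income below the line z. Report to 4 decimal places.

0.0875

Poor units: ₹1,000, ₹2,060, ₹3,280, ₹3,300 (q = 4 of N = 8).
Relative gaps: (3540−1000)/3540 = 0.7175; (3540−2060)/3540 = 0.4181; (3540−3280)/3540 = 0.0734; (3540−3300)/3540 = 0.0678.
Squared: 0.5148; 0.1748; 0.0054; 0.0046.
Sum = 0.699607; P₂ = 0.699607 / 8 = 0.0875.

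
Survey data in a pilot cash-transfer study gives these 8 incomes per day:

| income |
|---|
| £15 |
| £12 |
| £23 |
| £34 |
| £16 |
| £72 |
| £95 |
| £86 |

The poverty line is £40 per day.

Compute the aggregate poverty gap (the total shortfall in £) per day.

Below z: £12, £15, £16, £23, £34 (q = 5 of N = 8).
Individual gaps: 40−12 = 28; 40−15 = 25; 40−16 = 24; 40−23 = 17; 40−34 = 6.
Aggregate gap = £100.

£100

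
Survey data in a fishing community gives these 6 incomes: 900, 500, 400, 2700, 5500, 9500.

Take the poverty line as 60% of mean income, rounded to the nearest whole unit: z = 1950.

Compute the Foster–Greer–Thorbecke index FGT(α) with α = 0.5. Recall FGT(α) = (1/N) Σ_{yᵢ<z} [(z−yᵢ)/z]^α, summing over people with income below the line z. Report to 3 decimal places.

0.415

Incomes under z: 400, 500, 900 (q = 3 of N = 6).
Shortfall ratios: (1950−400)/1950 = 0.7949; (1950−500)/1950 = 0.7436; (1950−900)/1950 = 0.5385.
Raised to α = 0.5: 0.89156; 0.86232; 0.73380.
Sum = 2.487672; FGT(0.5) = 2.487672 / 6 = 0.415.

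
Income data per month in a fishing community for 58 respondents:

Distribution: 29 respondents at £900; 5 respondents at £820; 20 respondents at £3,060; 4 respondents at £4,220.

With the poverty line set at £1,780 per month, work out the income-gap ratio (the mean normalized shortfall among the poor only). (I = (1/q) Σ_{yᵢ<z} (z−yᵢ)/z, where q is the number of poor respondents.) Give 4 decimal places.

Poor units: 5×£820, 29×£900 (q = 34 of N = 58).
Relative gaps: 0.5393 (×5), 0.4944 (×29); sum = 17.033708.
The income-gap ratio divides by q (the poor only): 17.033708 / 34 = 0.5010.

0.5010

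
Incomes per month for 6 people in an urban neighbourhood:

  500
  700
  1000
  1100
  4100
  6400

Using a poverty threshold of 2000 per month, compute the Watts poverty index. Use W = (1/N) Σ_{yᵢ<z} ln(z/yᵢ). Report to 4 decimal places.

0.6212

Poor units: 500, 700, 1000, 1100 (q = 4 of N = 6).
Log gaps: ln(2000/500) = 1.3863; ln(2000/700) = 1.0498; ln(2000/1000) = 0.6931; ln(2000/1100) = 0.5978.
W = 3.727101 / 6 = 0.6212.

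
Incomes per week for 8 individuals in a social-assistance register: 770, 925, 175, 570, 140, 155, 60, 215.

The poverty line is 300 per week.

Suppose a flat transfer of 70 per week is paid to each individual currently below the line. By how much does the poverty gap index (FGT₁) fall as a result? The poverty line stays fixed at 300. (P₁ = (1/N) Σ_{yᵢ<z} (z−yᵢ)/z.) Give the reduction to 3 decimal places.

Before: below the line — 60, 140, 155, 175, 215; poverty gap index (FGT₁) = 0.31458.
After the 70 transfer: below the line — 130, 210, 225, 245, 285; poverty gap index (FGT₁) = 0.16875.
Reduction = 0.31458 − 0.16875 = 0.146.

0.146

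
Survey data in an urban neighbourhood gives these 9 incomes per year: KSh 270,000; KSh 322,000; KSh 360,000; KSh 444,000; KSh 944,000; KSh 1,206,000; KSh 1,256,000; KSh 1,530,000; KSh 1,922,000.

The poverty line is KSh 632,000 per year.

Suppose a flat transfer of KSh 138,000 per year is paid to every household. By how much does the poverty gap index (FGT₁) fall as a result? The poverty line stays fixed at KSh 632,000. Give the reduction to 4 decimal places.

Before: below the line — KSh 270,000, KSh 322,000, KSh 360,000, KSh 444,000; poverty gap index (FGT₁) = 0.199015.
After the KSh 138,000 transfer: below the line — KSh 408,000, KSh 460,000, KSh 498,000, KSh 582,000; poverty gap index (FGT₁) = 0.101969.
Reduction = 0.199015 − 0.101969 = 0.0970.

0.0970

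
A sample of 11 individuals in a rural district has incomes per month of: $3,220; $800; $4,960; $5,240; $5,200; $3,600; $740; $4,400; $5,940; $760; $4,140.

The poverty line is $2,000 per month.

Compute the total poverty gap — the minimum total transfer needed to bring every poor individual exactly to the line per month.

$3,700

Incomes under z: $740, $760, $800 (q = 3 of N = 11).
Individual gaps: 2000−740 = 1260; 2000−760 = 1240; 2000−800 = 1200.
Aggregate gap = $3,700.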